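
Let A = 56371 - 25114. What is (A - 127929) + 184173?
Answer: 87501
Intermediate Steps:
A = 31257
(A - 127929) + 184173 = (31257 - 127929) + 184173 = -96672 + 184173 = 87501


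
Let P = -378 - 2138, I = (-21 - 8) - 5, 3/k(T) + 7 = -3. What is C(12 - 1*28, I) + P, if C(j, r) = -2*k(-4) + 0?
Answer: -12577/5 ≈ -2515.4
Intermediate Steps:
k(T) = -3/10 (k(T) = 3/(-7 - 3) = 3/(-10) = 3*(-1/10) = -3/10)
I = -34 (I = -29 - 5 = -34)
P = -2516
C(j, r) = 3/5 (C(j, r) = -2*(-3/10) + 0 = 3/5 + 0 = 3/5)
C(12 - 1*28, I) + P = 3/5 - 2516 = -12577/5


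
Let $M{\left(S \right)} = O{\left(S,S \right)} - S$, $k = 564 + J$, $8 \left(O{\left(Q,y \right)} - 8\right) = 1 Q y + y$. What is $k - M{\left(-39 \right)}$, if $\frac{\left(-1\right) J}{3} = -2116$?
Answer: $\frac{26719}{4} \approx 6679.8$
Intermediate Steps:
$J = 6348$ ($J = \left(-3\right) \left(-2116\right) = 6348$)
$O{\left(Q,y \right)} = 8 + \frac{y}{8} + \frac{Q y}{8}$ ($O{\left(Q,y \right)} = 8 + \frac{1 Q y + y}{8} = 8 + \frac{Q y + y}{8} = 8 + \frac{y + Q y}{8} = 8 + \left(\frac{y}{8} + \frac{Q y}{8}\right) = 8 + \frac{y}{8} + \frac{Q y}{8}$)
$k = 6912$ ($k = 564 + 6348 = 6912$)
$M{\left(S \right)} = 8 - \frac{7 S}{8} + \frac{S^{2}}{8}$ ($M{\left(S \right)} = \left(8 + \frac{S}{8} + \frac{S S}{8}\right) - S = \left(8 + \frac{S}{8} + \frac{S^{2}}{8}\right) - S = 8 - \frac{7 S}{8} + \frac{S^{2}}{8}$)
$k - M{\left(-39 \right)} = 6912 - \left(8 - - \frac{273}{8} + \frac{\left(-39\right)^{2}}{8}\right) = 6912 - \left(8 + \frac{273}{8} + \frac{1}{8} \cdot 1521\right) = 6912 - \left(8 + \frac{273}{8} + \frac{1521}{8}\right) = 6912 - \frac{929}{4} = \frac{26719}{4}$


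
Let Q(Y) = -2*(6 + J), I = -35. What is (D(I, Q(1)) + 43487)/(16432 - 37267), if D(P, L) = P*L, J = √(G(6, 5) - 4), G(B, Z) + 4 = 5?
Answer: -43907/20835 - 14*I*√3/4167 ≈ -2.1074 - 0.0058192*I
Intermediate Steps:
G(B, Z) = 1 (G(B, Z) = -4 + 5 = 1)
J = I*√3 (J = √(1 - 4) = √(-3) = I*√3 ≈ 1.732*I)
Q(Y) = -12 - 2*I*√3 (Q(Y) = -2*(6 + I*√3) = -12 - 2*I*√3)
D(P, L) = L*P
(D(I, Q(1)) + 43487)/(16432 - 37267) = ((-12 - 2*I*√3)*(-35) + 43487)/(16432 - 37267) = ((420 + 70*I*√3) + 43487)/(-20835) = (43907 + 70*I*√3)*(-1/20835) = -43907/20835 - 14*I*√3/4167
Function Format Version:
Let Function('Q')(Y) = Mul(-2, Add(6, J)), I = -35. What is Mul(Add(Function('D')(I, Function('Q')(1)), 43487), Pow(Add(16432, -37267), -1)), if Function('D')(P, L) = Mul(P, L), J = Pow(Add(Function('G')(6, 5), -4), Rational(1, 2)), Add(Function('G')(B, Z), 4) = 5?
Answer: Add(Rational(-43907, 20835), Mul(Rational(-14, 4167), I, Pow(3, Rational(1, 2)))) ≈ Add(-2.1074, Mul(-0.0058192, I))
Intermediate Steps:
Function('G')(B, Z) = 1 (Function('G')(B, Z) = Add(-4, 5) = 1)
J = Mul(I, Pow(3, Rational(1, 2))) (J = Pow(Add(1, -4), Rational(1, 2)) = Pow(-3, Rational(1, 2)) = Mul(I, Pow(3, Rational(1, 2))) ≈ Mul(1.7320, I))
Function('Q')(Y) = Add(-12, Mul(-2, I, Pow(3, Rational(1, 2)))) (Function('Q')(Y) = Mul(-2, Add(6, Mul(I, Pow(3, Rational(1, 2))))) = Add(-12, Mul(-2, I, Pow(3, Rational(1, 2)))))
Function('D')(P, L) = Mul(L, P)
Mul(Add(Function('D')(I, Function('Q')(1)), 43487), Pow(Add(16432, -37267), -1)) = Mul(Add(Mul(Add(-12, Mul(-2, I, Pow(3, Rational(1, 2)))), -35), 43487), Pow(Add(16432, -37267), -1)) = Mul(Add(Add(420, Mul(70, I, Pow(3, Rational(1, 2)))), 43487), Pow(-20835, -1)) = Mul(Add(43907, Mul(70, I, Pow(3, Rational(1, 2)))), Rational(-1, 20835)) = Add(Rational(-43907, 20835), Mul(Rational(-14, 4167), I, Pow(3, Rational(1, 2))))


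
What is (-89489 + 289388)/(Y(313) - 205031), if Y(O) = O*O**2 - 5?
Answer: 501/76339 ≈ 0.0065628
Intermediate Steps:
Y(O) = -5 + O**3 (Y(O) = O**3 - 5 = -5 + O**3)
(-89489 + 289388)/(Y(313) - 205031) = (-89489 + 289388)/((-5 + 313**3) - 205031) = 199899/((-5 + 30664297) - 205031) = 199899/(30664292 - 205031) = 199899/30459261 = 199899*(1/30459261) = 501/76339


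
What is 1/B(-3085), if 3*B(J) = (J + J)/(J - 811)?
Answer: 5844/3085 ≈ 1.8943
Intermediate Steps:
B(J) = 2*J/(3*(-811 + J)) (B(J) = ((J + J)/(J - 811))/3 = ((2*J)/(-811 + J))/3 = (2*J/(-811 + J))/3 = 2*J/(3*(-811 + J)))
1/B(-3085) = 1/((2/3)*(-3085)/(-811 - 3085)) = 1/((2/3)*(-3085)/(-3896)) = 1/((2/3)*(-3085)*(-1/3896)) = 1/(3085/5844) = 5844/3085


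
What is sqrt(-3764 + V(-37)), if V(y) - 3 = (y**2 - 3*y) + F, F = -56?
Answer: I*sqrt(2337) ≈ 48.343*I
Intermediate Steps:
V(y) = -53 + y**2 - 3*y (V(y) = 3 + ((y**2 - 3*y) - 56) = 3 + (-56 + y**2 - 3*y) = -53 + y**2 - 3*y)
sqrt(-3764 + V(-37)) = sqrt(-3764 + (-53 + (-37)**2 - 3*(-37))) = sqrt(-3764 + (-53 + 1369 + 111)) = sqrt(-3764 + 1427) = sqrt(-2337) = I*sqrt(2337)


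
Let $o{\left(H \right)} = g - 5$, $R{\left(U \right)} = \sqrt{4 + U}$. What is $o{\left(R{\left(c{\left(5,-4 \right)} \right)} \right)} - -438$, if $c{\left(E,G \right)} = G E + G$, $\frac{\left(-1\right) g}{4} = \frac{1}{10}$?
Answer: $\frac{2163}{5} \approx 432.6$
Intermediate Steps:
$g = - \frac{2}{5}$ ($g = - \frac{4}{10} = \left(-4\right) \frac{1}{10} = - \frac{2}{5} \approx -0.4$)
$c{\left(E,G \right)} = G + E G$ ($c{\left(E,G \right)} = E G + G = G + E G$)
$o{\left(H \right)} = - \frac{27}{5}$ ($o{\left(H \right)} = - \frac{2}{5} - 5 = - \frac{27}{5}$)
$o{\left(R{\left(c{\left(5,-4 \right)} \right)} \right)} - -438 = - \frac{27}{5} - -438 = - \frac{27}{5} + 438 = \frac{2163}{5}$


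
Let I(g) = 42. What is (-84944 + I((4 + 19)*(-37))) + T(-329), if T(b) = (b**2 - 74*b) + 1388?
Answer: 49073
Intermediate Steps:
T(b) = 1388 + b**2 - 74*b
(-84944 + I((4 + 19)*(-37))) + T(-329) = (-84944 + 42) + (1388 + (-329)**2 - 74*(-329)) = -84902 + (1388 + 108241 + 24346) = -84902 + 133975 = 49073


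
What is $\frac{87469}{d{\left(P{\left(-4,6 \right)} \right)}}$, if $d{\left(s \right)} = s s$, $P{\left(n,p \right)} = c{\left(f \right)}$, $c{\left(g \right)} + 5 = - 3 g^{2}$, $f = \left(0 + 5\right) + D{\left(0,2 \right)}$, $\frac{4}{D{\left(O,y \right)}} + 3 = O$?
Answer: $\frac{787221}{18496} \approx 42.562$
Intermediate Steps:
$D{\left(O,y \right)} = \frac{4}{-3 + O}$
$f = \frac{11}{3}$ ($f = \left(0 + 5\right) + \frac{4}{-3 + 0} = 5 + \frac{4}{-3} = 5 + 4 \left(- \frac{1}{3}\right) = 5 - \frac{4}{3} = \frac{11}{3} \approx 3.6667$)
$c{\left(g \right)} = -5 - 3 g^{2}$
$P{\left(n,p \right)} = - \frac{136}{3}$ ($P{\left(n,p \right)} = -5 - 3 \left(\frac{11}{3}\right)^{2} = -5 - \frac{121}{3} = - \frac{136}{3}$)
$d{\left(s \right)} = s^{2}$
$\frac{87469}{d{\left(P{\left(-4,6 \right)} \right)}} = \frac{87469}{\left(- \frac{136}{3}\right)^{2}} = \frac{87469}{\frac{18496}{9}} = 87469 \cdot \frac{9}{18496} = \frac{787221}{18496}$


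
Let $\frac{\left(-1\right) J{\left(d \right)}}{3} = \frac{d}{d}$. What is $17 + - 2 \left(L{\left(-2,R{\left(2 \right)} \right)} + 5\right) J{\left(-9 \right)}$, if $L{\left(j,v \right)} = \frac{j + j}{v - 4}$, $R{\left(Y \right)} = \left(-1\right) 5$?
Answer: $\frac{149}{3} \approx 49.667$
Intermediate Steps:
$J{\left(d \right)} = -3$ ($J{\left(d \right)} = - 3 \frac{d}{d} = \left(-3\right) 1 = -3$)
$R{\left(Y \right)} = -5$
$L{\left(j,v \right)} = \frac{2 j}{-4 + v}$
$17 + - 2 \left(L{\left(-2,R{\left(2 \right)} \right)} + 5\right) J{\left(-9 \right)} = 17 + - 2 \left(2 \left(-2\right) \frac{1}{-4 - 5} + 5\right) \left(-3\right) = 17 + - 2 \left(2 \left(-2\right) \frac{1}{-9} + 5\right) \left(-3\right) = 17 + - 2 \left(2 \left(-2\right) \left(- \frac{1}{9}\right) + 5\right) \left(-3\right) = 17 + - 2 \left(\frac{4}{9} + 5\right) \left(-3\right) = 17 + \left(-2\right) \frac{49}{9} \left(-3\right) = 17 - - \frac{98}{3} = 17 + \frac{98}{3} = \frac{149}{3}$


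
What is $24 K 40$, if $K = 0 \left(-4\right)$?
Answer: $0$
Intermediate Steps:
$K = 0$
$24 K 40 = 24 \cdot 0 \cdot 40 = 0 \cdot 40 = 0$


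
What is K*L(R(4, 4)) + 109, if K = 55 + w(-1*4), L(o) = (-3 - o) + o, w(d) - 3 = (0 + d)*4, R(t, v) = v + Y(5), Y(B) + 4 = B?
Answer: -17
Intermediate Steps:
Y(B) = -4 + B
R(t, v) = 1 + v (R(t, v) = v + (-4 + 5) = v + 1 = 1 + v)
w(d) = 3 + 4*d (w(d) = 3 + (0 + d)*4 = 3 + d*4 = 3 + 4*d)
L(o) = -3
K = 42 (K = 55 + (3 + 4*(-1*4)) = 55 + (3 + 4*(-4)) = 55 + (3 - 16) = 55 - 13 = 42)
K*L(R(4, 4)) + 109 = 42*(-3) + 109 = -126 + 109 = -17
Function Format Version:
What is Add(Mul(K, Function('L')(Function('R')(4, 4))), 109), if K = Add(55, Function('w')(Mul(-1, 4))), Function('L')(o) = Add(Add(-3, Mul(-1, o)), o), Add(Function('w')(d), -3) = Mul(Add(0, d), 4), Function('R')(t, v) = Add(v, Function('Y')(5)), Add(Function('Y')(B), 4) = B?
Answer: -17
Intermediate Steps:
Function('Y')(B) = Add(-4, B)
Function('R')(t, v) = Add(1, v) (Function('R')(t, v) = Add(v, Add(-4, 5)) = Add(v, 1) = Add(1, v))
Function('w')(d) = Add(3, Mul(4, d)) (Function('w')(d) = Add(3, Mul(Add(0, d), 4)) = Add(3, Mul(d, 4)) = Add(3, Mul(4, d)))
Function('L')(o) = -3
K = 42 (K = Add(55, Add(3, Mul(4, Mul(-1, 4)))) = Add(55, Add(3, Mul(4, -4))) = Add(55, Add(3, -16)) = Add(55, -13) = 42)
Add(Mul(K, Function('L')(Function('R')(4, 4))), 109) = Add(Mul(42, -3), 109) = Add(-126, 109) = -17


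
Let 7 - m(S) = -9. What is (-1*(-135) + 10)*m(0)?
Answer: 2320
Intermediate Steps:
m(S) = 16 (m(S) = 7 - 1*(-9) = 7 + 9 = 16)
(-1*(-135) + 10)*m(0) = (-1*(-135) + 10)*16 = (135 + 10)*16 = 145*16 = 2320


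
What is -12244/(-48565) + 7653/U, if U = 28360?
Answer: 143781557/275460680 ≈ 0.52197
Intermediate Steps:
-12244/(-48565) + 7653/U = -12244/(-48565) + 7653/28360 = -12244*(-1/48565) + 7653*(1/28360) = 12244/48565 + 7653/28360 = 143781557/275460680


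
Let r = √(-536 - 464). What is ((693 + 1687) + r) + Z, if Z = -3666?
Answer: -1286 + 10*I*√10 ≈ -1286.0 + 31.623*I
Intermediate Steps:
r = 10*I*√10 (r = √(-1000) = 10*I*√10 ≈ 31.623*I)
((693 + 1687) + r) + Z = ((693 + 1687) + 10*I*√10) - 3666 = (2380 + 10*I*√10) - 3666 = -1286 + 10*I*√10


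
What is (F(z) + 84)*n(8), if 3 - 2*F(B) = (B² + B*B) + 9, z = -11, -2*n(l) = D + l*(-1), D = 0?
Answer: -160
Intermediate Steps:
n(l) = l/2 (n(l) = -(0 + l*(-1))/2 = -(0 - l)/2 = -(-1)*l/2 = l/2)
F(B) = -3 - B² (F(B) = 3/2 - ((B² + B*B) + 9)/2 = 3/2 - ((B² + B²) + 9)/2 = 3/2 - (2*B² + 9)/2 = 3/2 - (9 + 2*B²)/2 = 3/2 + (-9/2 - B²) = -3 - B²)
(F(z) + 84)*n(8) = ((-3 - 1*(-11)²) + 84)*((½)*8) = ((-3 - 1*121) + 84)*4 = ((-3 - 121) + 84)*4 = (-124 + 84)*4 = -40*4 = -160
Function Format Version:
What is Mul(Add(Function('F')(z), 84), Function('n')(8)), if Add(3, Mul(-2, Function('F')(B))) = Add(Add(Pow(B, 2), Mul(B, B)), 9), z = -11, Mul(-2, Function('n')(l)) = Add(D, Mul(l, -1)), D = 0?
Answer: -160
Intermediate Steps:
Function('n')(l) = Mul(Rational(1, 2), l) (Function('n')(l) = Mul(Rational(-1, 2), Add(0, Mul(l, -1))) = Mul(Rational(-1, 2), Add(0, Mul(-1, l))) = Mul(Rational(-1, 2), Mul(-1, l)) = Mul(Rational(1, 2), l))
Function('F')(B) = Add(-3, Mul(-1, Pow(B, 2))) (Function('F')(B) = Add(Rational(3, 2), Mul(Rational(-1, 2), Add(Add(Pow(B, 2), Mul(B, B)), 9))) = Add(Rational(3, 2), Mul(Rational(-1, 2), Add(Add(Pow(B, 2), Pow(B, 2)), 9))) = Add(Rational(3, 2), Mul(Rational(-1, 2), Add(Mul(2, Pow(B, 2)), 9))) = Add(Rational(3, 2), Mul(Rational(-1, 2), Add(9, Mul(2, Pow(B, 2))))) = Add(Rational(3, 2), Add(Rational(-9, 2), Mul(-1, Pow(B, 2)))) = Add(-3, Mul(-1, Pow(B, 2))))
Mul(Add(Function('F')(z), 84), Function('n')(8)) = Mul(Add(Add(-3, Mul(-1, Pow(-11, 2))), 84), Mul(Rational(1, 2), 8)) = Mul(Add(Add(-3, Mul(-1, 121)), 84), 4) = Mul(Add(Add(-3, -121), 84), 4) = Mul(Add(-124, 84), 4) = Mul(-40, 4) = -160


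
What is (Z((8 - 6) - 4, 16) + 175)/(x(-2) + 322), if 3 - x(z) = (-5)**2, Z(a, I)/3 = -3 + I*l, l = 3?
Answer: 31/30 ≈ 1.0333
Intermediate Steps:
Z(a, I) = -9 + 9*I (Z(a, I) = 3*(-3 + I*3) = 3*(-3 + 3*I) = -9 + 9*I)
x(z) = -22 (x(z) = 3 - 1*(-5)**2 = 3 - 1*25 = 3 - 25 = -22)
(Z((8 - 6) - 4, 16) + 175)/(x(-2) + 322) = ((-9 + 9*16) + 175)/(-22 + 322) = ((-9 + 144) + 175)/300 = (135 + 175)*(1/300) = 310*(1/300) = 31/30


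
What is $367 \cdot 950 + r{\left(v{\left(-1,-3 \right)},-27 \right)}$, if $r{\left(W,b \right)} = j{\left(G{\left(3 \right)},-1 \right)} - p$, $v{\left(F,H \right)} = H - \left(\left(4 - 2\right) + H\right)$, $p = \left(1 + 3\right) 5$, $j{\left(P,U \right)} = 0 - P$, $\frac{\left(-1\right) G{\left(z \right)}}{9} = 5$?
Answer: $348675$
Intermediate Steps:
$G{\left(z \right)} = -45$ ($G{\left(z \right)} = \left(-9\right) 5 = -45$)
$j{\left(P,U \right)} = - P$
$p = 20$ ($p = 4 \cdot 5 = 20$)
$v{\left(F,H \right)} = -2$ ($v{\left(F,H \right)} = H - \left(2 + H\right) = -2$)
$r{\left(W,b \right)} = 25$ ($r{\left(W,b \right)} = \left(-1\right) \left(-45\right) - 20 = 45 - 20 = 25$)
$367 \cdot 950 + r{\left(v{\left(-1,-3 \right)},-27 \right)} = 367 \cdot 950 + 25 = 348650 + 25 = 348675$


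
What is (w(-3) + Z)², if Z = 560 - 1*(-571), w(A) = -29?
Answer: 1214404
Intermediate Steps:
Z = 1131 (Z = 560 + 571 = 1131)
(w(-3) + Z)² = (-29 + 1131)² = 1102² = 1214404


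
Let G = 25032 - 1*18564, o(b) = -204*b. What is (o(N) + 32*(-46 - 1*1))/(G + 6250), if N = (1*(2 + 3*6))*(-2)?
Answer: 3328/6359 ≈ 0.52335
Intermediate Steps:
N = -40 (N = (1*(2 + 18))*(-2) = (1*20)*(-2) = 20*(-2) = -40)
G = 6468 (G = 25032 - 18564 = 6468)
(o(N) + 32*(-46 - 1*1))/(G + 6250) = (-204*(-40) + 32*(-46 - 1*1))/(6468 + 6250) = (8160 + 32*(-46 - 1))/12718 = (8160 + 32*(-47))*(1/12718) = (8160 - 1504)*(1/12718) = 6656*(1/12718) = 3328/6359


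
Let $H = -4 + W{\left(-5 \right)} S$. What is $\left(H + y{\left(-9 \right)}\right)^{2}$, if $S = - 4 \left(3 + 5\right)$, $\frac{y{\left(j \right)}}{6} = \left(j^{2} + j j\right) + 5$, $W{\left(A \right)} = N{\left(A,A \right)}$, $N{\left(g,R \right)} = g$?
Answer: $1340964$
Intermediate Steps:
$W{\left(A \right)} = A$
$y{\left(j \right)} = 30 + 12 j^{2}$ ($y{\left(j \right)} = 6 \left(\left(j^{2} + j j\right) + 5\right) = 6 \left(\left(j^{2} + j^{2}\right) + 5\right) = 6 \left(2 j^{2} + 5\right) = 6 \left(5 + 2 j^{2}\right) = 30 + 12 j^{2}$)
$S = -32$ ($S = \left(-4\right) 8 = -32$)
$H = 156$ ($H = -4 - -160 = -4 + 160 = 156$)
$\left(H + y{\left(-9 \right)}\right)^{2} = \left(156 + \left(30 + 12 \left(-9\right)^{2}\right)\right)^{2} = \left(156 + \left(30 + 12 \cdot 81\right)\right)^{2} = \left(156 + \left(30 + 972\right)\right)^{2} = \left(156 + 1002\right)^{2} = 1158^{2} = 1340964$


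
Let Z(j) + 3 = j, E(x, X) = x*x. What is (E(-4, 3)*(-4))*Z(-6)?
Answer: 576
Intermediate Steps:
E(x, X) = x²
Z(j) = -3 + j
(E(-4, 3)*(-4))*Z(-6) = ((-4)²*(-4))*(-3 - 6) = (16*(-4))*(-9) = -64*(-9) = 576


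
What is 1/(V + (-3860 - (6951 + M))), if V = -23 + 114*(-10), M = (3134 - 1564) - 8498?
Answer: -1/5046 ≈ -0.00019818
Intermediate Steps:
M = -6928 (M = 1570 - 8498 = -6928)
V = -1163 (V = -23 - 1140 = -1163)
1/(V + (-3860 - (6951 + M))) = 1/(-1163 + (-3860 - (6951 - 6928))) = 1/(-1163 + (-3860 - 1*23)) = 1/(-1163 + (-3860 - 23)) = 1/(-1163 - 3883) = 1/(-5046) = -1/5046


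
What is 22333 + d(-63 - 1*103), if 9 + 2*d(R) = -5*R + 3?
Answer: 22745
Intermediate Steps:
d(R) = -3 - 5*R/2 (d(R) = -9/2 + (-5*R + 3)/2 = -9/2 + (3 - 5*R)/2 = -9/2 + (3/2 - 5*R/2) = -3 - 5*R/2)
22333 + d(-63 - 1*103) = 22333 + (-3 - 5*(-63 - 1*103)/2) = 22333 + (-3 - 5*(-63 - 103)/2) = 22333 + (-3 - 5/2*(-166)) = 22333 + (-3 + 415) = 22333 + 412 = 22745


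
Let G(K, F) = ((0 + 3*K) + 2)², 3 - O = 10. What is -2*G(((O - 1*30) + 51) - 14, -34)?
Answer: -8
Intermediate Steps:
O = -7 (O = 3 - 1*10 = 3 - 10 = -7)
G(K, F) = (2 + 3*K)² (G(K, F) = (3*K + 2)² = (2 + 3*K)²)
-2*G(((O - 1*30) + 51) - 14, -34) = -2*(2 + 3*(((-7 - 1*30) + 51) - 14))² = -2*(2 + 3*(((-7 - 30) + 51) - 14))² = -2*(2 + 3*((-37 + 51) - 14))² = -2*(2 + 3*(14 - 14))² = -2*(2 + 3*0)² = -2*(2 + 0)² = -2*2² = -2*4 = -8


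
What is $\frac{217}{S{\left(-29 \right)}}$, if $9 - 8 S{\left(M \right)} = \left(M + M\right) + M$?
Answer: $\frac{217}{12} \approx 18.083$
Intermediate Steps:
$S{\left(M \right)} = \frac{9}{8} - \frac{3 M}{8}$ ($S{\left(M \right)} = \frac{9}{8} - \frac{\left(M + M\right) + M}{8} = \frac{9}{8} - \frac{2 M + M}{8} = \frac{9}{8} - \frac{3 M}{8}$)
$\frac{217}{S{\left(-29 \right)}} = \frac{217}{\frac{9}{8} - - \frac{87}{8}} = \frac{217}{\frac{9}{8} + \frac{87}{8}} = \frac{217}{12}$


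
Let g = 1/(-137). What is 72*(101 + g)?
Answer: 996192/137 ≈ 7271.5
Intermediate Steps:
g = -1/137 ≈ -0.0072993
72*(101 + g) = 72*(101 - 1/137) = 72*(13836/137) = 996192/137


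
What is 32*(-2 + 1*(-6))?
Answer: -256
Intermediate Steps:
32*(-2 + 1*(-6)) = 32*(-2 - 6) = 32*(-8) = -256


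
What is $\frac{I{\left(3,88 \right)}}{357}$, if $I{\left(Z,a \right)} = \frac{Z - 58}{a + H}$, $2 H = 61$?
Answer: $- \frac{110}{84609} \approx -0.0013001$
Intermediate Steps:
$H = \frac{61}{2}$ ($H = \frac{1}{2} \cdot 61 = \frac{61}{2} \approx 30.5$)
$I{\left(Z,a \right)} = \frac{-58 + Z}{\frac{61}{2} + a}$ ($I{\left(Z,a \right)} = \frac{Z - 58}{a + \frac{61}{2}} = \frac{-58 + Z}{\frac{61}{2} + a}$)
$\frac{I{\left(3,88 \right)}}{357} = \frac{2 \frac{1}{61 + 2 \cdot 88} \left(-58 + 3\right)}{357} = 2 \frac{1}{61 + 176} \left(-55\right) \frac{1}{357} = 2 \cdot \frac{1}{237} \left(-55\right) \frac{1}{357} = \left(- \frac{110}{237}\right) \frac{1}{357} = - \frac{110}{84609}$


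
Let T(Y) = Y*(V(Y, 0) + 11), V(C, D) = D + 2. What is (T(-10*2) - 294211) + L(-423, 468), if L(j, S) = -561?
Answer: -295032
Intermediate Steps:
V(C, D) = 2 + D
T(Y) = 13*Y (T(Y) = Y*((2 + 0) + 11) = Y*(2 + 11) = Y*13 = 13*Y)
(T(-10*2) - 294211) + L(-423, 468) = (13*(-10*2) - 294211) - 561 = (13*(-20) - 294211) - 561 = (-260 - 294211) - 561 = -294471 - 561 = -295032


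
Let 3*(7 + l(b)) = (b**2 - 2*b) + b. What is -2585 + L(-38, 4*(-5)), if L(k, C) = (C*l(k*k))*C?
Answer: 277820215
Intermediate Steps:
l(b) = -7 - b/3 + b**2/3 (l(b) = -7 + ((b**2 - 2*b) + b)/3 = -7 + (b**2 - b)/3 = -7 + (-b/3 + b**2/3) = -7 - b/3 + b**2/3)
L(k, C) = C**2*(-7 - k**2/3 + k**4/3) (L(k, C) = (C*(-7 - k*k/3 + (k*k)**2/3))*C = (C*(-7 - k**2/3 + (k**2)**2/3))*C = (C*(-7 - k**2/3 + k**4/3))*C = C**2*(-7 - k**2/3 + k**4/3))
-2585 + L(-38, 4*(-5)) = -2585 + (4*(-5))**2*(-21 + (-38)**4 - 1*(-38)**2)/3 = -2585 + (1/3)*(-20)**2*(-21 + 2085136 - 1*1444) = -2585 + (1/3)*400*(-21 + 2085136 - 1444) = -2585 + (1/3)*400*2083671 = -2585 + 277822800 = 277820215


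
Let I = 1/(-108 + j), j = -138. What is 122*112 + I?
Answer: 3361343/246 ≈ 13664.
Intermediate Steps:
I = -1/246 (I = 1/(-108 - 138) = 1/(-246) = -1/246 ≈ -0.0040650)
122*112 + I = 122*112 - 1/246 = 13664 - 1/246 = 3361343/246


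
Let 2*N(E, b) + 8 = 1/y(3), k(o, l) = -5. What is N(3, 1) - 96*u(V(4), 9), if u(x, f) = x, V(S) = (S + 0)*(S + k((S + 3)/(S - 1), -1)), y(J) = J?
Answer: 2281/6 ≈ 380.17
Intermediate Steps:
V(S) = S*(-5 + S) (V(S) = (S + 0)*(S - 5) = S*(-5 + S))
N(E, b) = -23/6 (N(E, b) = -4 + (½)/3 = -4 + (½)*(⅓) = -4 + ⅙ = -23/6)
N(3, 1) - 96*u(V(4), 9) = -23/6 - 384*(-5 + 4) = -23/6 - 384*(-1) = -23/6 - 96*(-4) = -23/6 + 384 = 2281/6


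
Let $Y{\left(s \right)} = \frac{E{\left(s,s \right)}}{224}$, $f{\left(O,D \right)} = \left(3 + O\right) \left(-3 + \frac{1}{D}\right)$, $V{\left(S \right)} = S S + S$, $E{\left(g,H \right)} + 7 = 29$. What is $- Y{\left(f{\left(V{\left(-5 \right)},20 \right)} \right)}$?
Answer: $- \frac{11}{112} \approx -0.098214$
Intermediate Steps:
$E{\left(g,H \right)} = 22$ ($E{\left(g,H \right)} = -7 + 29 = 22$)
$V{\left(S \right)} = S + S^{2}$ ($V{\left(S \right)} = S^{2} + S = S + S^{2}$)
$f{\left(O,D \right)} = \left(-3 + \frac{1}{D}\right) \left(3 + O\right)$
$Y{\left(s \right)} = \frac{11}{112}$ ($Y{\left(s \right)} = \frac{22}{224} = 22 \cdot \frac{1}{224} = \frac{11}{112}$)
$- Y{\left(f{\left(V{\left(-5 \right)},20 \right)} \right)} = \left(-1\right) \frac{11}{112} = - \frac{11}{112}$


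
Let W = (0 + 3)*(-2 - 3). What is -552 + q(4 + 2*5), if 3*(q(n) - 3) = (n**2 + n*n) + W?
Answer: -1270/3 ≈ -423.33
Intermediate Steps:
W = -15 (W = 3*(-5) = -15)
q(n) = -2 + 2*n**2/3 (q(n) = 3 + ((n**2 + n*n) - 15)/3 = 3 + ((n**2 + n**2) - 15)/3 = 3 + (2*n**2 - 15)/3 = 3 + (-15 + 2*n**2)/3 = 3 + (-5 + 2*n**2/3) = -2 + 2*n**2/3)
-552 + q(4 + 2*5) = -552 + (-2 + 2*(4 + 2*5)**2/3) = -552 + (-2 + 2*(4 + 10)**2/3) = -552 + (-2 + (2/3)*14**2) = -552 + (-2 + (2/3)*196) = -552 + (-2 + 392/3) = -552 + 386/3 = -1270/3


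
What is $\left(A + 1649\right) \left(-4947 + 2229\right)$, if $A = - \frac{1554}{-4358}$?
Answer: $- \frac{9768350664}{2179} \approx -4.483 \cdot 10^{6}$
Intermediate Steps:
$A = \frac{777}{2179}$ ($A = \left(-1554\right) \left(- \frac{1}{4358}\right) = \frac{777}{2179} \approx 0.35659$)
$\left(A + 1649\right) \left(-4947 + 2229\right) = \left(\frac{777}{2179} + 1649\right) \left(-4947 + 2229\right) = \frac{3593948}{2179} \left(-2718\right) = - \frac{9768350664}{2179}$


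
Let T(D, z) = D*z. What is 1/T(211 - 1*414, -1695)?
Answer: 1/344085 ≈ 2.9063e-6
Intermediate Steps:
1/T(211 - 1*414, -1695) = 1/((211 - 1*414)*(-1695)) = 1/((211 - 414)*(-1695)) = 1/(-203*(-1695)) = 1/344085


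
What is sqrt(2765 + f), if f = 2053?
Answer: sqrt(4818) ≈ 69.412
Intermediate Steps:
sqrt(2765 + f) = sqrt(2765 + 2053) = sqrt(4818)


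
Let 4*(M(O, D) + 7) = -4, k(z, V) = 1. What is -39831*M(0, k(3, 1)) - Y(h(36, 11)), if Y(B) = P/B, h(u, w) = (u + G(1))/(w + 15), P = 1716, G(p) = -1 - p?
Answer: 5394708/17 ≈ 3.1734e+5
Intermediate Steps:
M(O, D) = -8 (M(O, D) = -7 + (¼)*(-4) = -7 - 1 = -8)
h(u, w) = (-2 + u)/(15 + w) (h(u, w) = (u + (-1 - 1*1))/(w + 15) = (u + (-1 - 1))/(15 + w) = (u - 2)/(15 + w) = (-2 + u)/(15 + w))
Y(B) = 1716/B
-39831*M(0, k(3, 1)) - Y(h(36, 11)) = -39831*(-8) - 1716/((-2 + 36)/(15 + 11)) = 318648 - 1716/(34/26) = 318648 - 1716/((1/26)*34) = 318648 - 1716/17/13 = 318648 - 1716*13/17 = 318648 - 1*22308/17 = 318648 - 22308/17 = 5394708/17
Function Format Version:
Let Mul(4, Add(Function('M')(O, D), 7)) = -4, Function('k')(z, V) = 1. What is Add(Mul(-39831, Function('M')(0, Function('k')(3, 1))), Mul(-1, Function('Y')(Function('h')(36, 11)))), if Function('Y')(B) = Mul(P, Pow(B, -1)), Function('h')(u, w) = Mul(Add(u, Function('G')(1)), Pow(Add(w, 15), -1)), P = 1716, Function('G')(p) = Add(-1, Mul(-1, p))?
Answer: Rational(5394708, 17) ≈ 3.1734e+5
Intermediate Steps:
Function('M')(O, D) = -8 (Function('M')(O, D) = Add(-7, Mul(Rational(1, 4), -4)) = Add(-7, -1) = -8)
Function('h')(u, w) = Mul(Pow(Add(15, w), -1), Add(-2, u)) (Function('h')(u, w) = Mul(Add(u, Add(-1, Mul(-1, 1))), Pow(Add(w, 15), -1)) = Mul(Add(u, Add(-1, -1)), Pow(Add(15, w), -1)) = Mul(Add(u, -2), Pow(Add(15, w), -1)) = Mul(Add(-2, u), Pow(Add(15, w), -1)) = Mul(Pow(Add(15, w), -1), Add(-2, u)))
Function('Y')(B) = Mul(1716, Pow(B, -1))
Add(Mul(-39831, Function('M')(0, Function('k')(3, 1))), Mul(-1, Function('Y')(Function('h')(36, 11)))) = Add(Mul(-39831, -8), Mul(-1, Mul(1716, Pow(Mul(Pow(Add(15, 11), -1), Add(-2, 36)), -1)))) = Add(318648, Mul(-1, Mul(1716, Pow(Mul(Pow(26, -1), 34), -1)))) = Add(318648, Mul(-1, Mul(1716, Pow(Mul(Rational(1, 26), 34), -1)))) = Add(318648, Mul(-1, Mul(1716, Pow(Rational(17, 13), -1)))) = Add(318648, Mul(-1, Mul(1716, Rational(13, 17)))) = Add(318648, Mul(-1, Rational(22308, 17))) = Add(318648, Rational(-22308, 17)) = Rational(5394708, 17)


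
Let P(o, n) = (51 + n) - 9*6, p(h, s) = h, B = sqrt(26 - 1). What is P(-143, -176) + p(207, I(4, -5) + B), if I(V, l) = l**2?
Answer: 28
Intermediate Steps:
B = 5 (B = sqrt(25) = 5)
P(o, n) = -3 + n (P(o, n) = (51 + n) - 54 = -3 + n)
P(-143, -176) + p(207, I(4, -5) + B) = (-3 - 176) + 207 = -179 + 207 = 28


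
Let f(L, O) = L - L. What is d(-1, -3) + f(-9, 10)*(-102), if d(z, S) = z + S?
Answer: -4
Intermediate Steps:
f(L, O) = 0
d(z, S) = S + z
d(-1, -3) + f(-9, 10)*(-102) = (-3 - 1) + 0*(-102) = -4 + 0 = -4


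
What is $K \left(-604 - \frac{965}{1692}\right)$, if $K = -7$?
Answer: $\frac{7160531}{1692} \approx 4232.0$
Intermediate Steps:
$K \left(-604 - \frac{965}{1692}\right) = - 7 \left(-604 - \frac{965}{1692}\right) = \left(-7\right) \left(- \frac{1022933}{1692}\right) = \frac{7160531}{1692}$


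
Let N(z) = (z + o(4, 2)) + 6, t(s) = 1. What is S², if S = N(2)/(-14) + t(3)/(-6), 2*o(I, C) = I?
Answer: 1369/1764 ≈ 0.77608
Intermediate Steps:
o(I, C) = I/2
N(z) = 8 + z (N(z) = (z + (½)*4) + 6 = (z + 2) + 6 = (2 + z) + 6 = 8 + z)
S = -37/42 (S = (8 + 2)/(-14) + 1/(-6) = 10*(-1/14) + 1*(-⅙) = -5/7 - ⅙ = -37/42 ≈ -0.88095)
S² = (-37/42)² = 1369/1764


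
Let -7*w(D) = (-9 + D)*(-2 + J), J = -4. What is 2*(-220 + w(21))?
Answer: -2936/7 ≈ -419.43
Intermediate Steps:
w(D) = -54/7 + 6*D/7 (w(D) = -(-9 + D)*(-2 - 4)/7 = -(-9 + D)*(-6)/7 = -(54 - 6*D)/7 = -54/7 + 6*D/7)
2*(-220 + w(21)) = 2*(-220 + (-54/7 + (6/7)*21)) = 2*(-220 + (-54/7 + 18)) = 2*(-220 + 72/7) = 2*(-1468/7) = -2936/7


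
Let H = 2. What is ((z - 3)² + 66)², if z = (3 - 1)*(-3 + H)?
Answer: 8281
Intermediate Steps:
z = -2 (z = (3 - 1)*(-3 + 2) = 2*(-1) = -2)
((z - 3)² + 66)² = ((-2 - 3)² + 66)² = ((-5)² + 66)² = (25 + 66)² = 91² = 8281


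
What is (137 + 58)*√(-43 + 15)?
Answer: 390*I*√7 ≈ 1031.8*I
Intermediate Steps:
(137 + 58)*√(-43 + 15) = 195*√(-28) = 195*(2*I*√7) = 390*I*√7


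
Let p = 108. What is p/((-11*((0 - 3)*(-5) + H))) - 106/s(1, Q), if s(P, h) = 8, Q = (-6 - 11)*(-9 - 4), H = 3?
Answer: -607/44 ≈ -13.795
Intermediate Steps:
Q = 221 (Q = -17*(-13) = 221)
p/((-11*((0 - 3)*(-5) + H))) - 106/s(1, Q) = 108/((-11*((0 - 3)*(-5) + 3))) - 106/8 = 108/((-11*(-3*(-5) + 3))) - 106*1/8 = 108/((-11*(15 + 3))) - 53/4 = 108/((-11*18)) - 53/4 = 108/(-198) - 53/4 = 108*(-1/198) - 53/4 = -6/11 - 53/4 = -607/44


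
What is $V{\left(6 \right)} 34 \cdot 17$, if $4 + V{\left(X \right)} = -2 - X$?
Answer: $-6936$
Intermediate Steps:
$V{\left(X \right)} = -6 - X$ ($V{\left(X \right)} = -4 - \left(2 + X\right) = -6 - X$)
$V{\left(6 \right)} 34 \cdot 17 = \left(-6 - 6\right) 34 \cdot 17 = \left(-12\right) 34 \cdot 17 = \left(-408\right) 17 = -6936$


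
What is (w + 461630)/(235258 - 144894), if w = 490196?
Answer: 475913/45182 ≈ 10.533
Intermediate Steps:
(w + 461630)/(235258 - 144894) = (490196 + 461630)/(235258 - 144894) = 951826/90364 = 951826*(1/90364) = 475913/45182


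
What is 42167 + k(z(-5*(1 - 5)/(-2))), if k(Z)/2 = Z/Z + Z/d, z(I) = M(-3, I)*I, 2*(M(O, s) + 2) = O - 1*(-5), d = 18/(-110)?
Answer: 378421/9 ≈ 42047.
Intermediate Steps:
d = -9/55 (d = 18*(-1/110) = -9/55 ≈ -0.16364)
M(O, s) = ½ + O/2 (M(O, s) = -2 + (O - 1*(-5))/2 = -2 + (O + 5)/2 = -2 + (5 + O)/2 = -2 + (5/2 + O/2) = ½ + O/2)
z(I) = -I (z(I) = (½ + (½)*(-3))*I = (½ - 3/2)*I = -I)
k(Z) = 2 - 110*Z/9 (k(Z) = 2*(Z/Z + Z/(-9/55)) = 2*(1 + Z*(-55/9)) = 2*(1 - 55*Z/9) = 2 - 110*Z/9)
42167 + k(z(-5*(1 - 5)/(-2))) = 42167 + (2 - (-110)*-5*(1 - 5)/(-2)/9) = 42167 + (2 - (-110)*-5*(-4)*(-½)/9) = 42167 + (2 - (-110)*20*(-½)/9) = 42167 + (2 - (-110)*(-10)/9) = 42167 + (2 - 110/9*10) = 42167 + (2 - 1100/9) = 42167 - 1082/9 = 378421/9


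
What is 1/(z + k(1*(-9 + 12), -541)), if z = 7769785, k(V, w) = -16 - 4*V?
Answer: 1/7769757 ≈ 1.2870e-7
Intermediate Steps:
1/(z + k(1*(-9 + 12), -541)) = 1/(7769785 + (-16 - 4*(-9 + 12))) = 1/(7769785 + (-16 - 4*3)) = 1/(7769785 + (-16 - 12)) = 1/(7769785 - 28) = 1/7769757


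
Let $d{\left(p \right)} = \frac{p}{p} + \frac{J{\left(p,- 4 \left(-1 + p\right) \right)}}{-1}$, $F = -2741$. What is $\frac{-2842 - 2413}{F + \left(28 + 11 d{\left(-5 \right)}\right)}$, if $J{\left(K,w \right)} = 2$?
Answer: $\frac{5255}{2724} \approx 1.9291$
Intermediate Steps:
$d{\left(p \right)} = -1$ ($d{\left(p \right)} = \frac{p}{p} + \frac{2}{-1} = 1 + 2 \left(-1\right) = 1 - 2 = -1$)
$\frac{-2842 - 2413}{F + \left(28 + 11 d{\left(-5 \right)}\right)} = \frac{-2842 - 2413}{-2741 + \left(28 + 11 \left(-1\right)\right)} = - \frac{5255}{-2741 + \left(28 - 11\right)} = - \frac{5255}{-2741 + 17} = - \frac{5255}{-2724} = \left(-5255\right) \left(- \frac{1}{2724}\right) = \frac{5255}{2724}$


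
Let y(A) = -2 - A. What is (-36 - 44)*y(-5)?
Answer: -240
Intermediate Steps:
(-36 - 44)*y(-5) = (-36 - 44)*(-2 - 1*(-5)) = -80*(-2 + 5) = -80*3 = -240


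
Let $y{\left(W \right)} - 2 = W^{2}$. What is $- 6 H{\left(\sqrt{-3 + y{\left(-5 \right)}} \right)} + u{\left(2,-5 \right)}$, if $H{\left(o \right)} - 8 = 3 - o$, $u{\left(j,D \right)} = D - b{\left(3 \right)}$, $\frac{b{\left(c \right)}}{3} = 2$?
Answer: $-77 + 12 \sqrt{6} \approx -47.606$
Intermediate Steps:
$b{\left(c \right)} = 6$ ($b{\left(c \right)} = 3 \cdot 2 = 6$)
$y{\left(W \right)} = 2 + W^{2}$
$u{\left(j,D \right)} = -6 + D$ ($u{\left(j,D \right)} = D - 6 = -6 + D$)
$H{\left(o \right)} = 11 - o$ ($H{\left(o \right)} = 8 - \left(-3 + o\right) = 11 - o$)
$- 6 H{\left(\sqrt{-3 + y{\left(-5 \right)}} \right)} + u{\left(2,-5 \right)} = - 6 \left(11 - \sqrt{-3 + \left(2 + \left(-5\right)^{2}\right)}\right) - 11 = - 6 \left(11 - \sqrt{-3 + \left(2 + 25\right)}\right) - 11 = - 6 \left(11 - \sqrt{-3 + 27}\right) - 11 = - 6 \left(11 - \sqrt{24}\right) - 11 = - 6 \left(11 - 2 \sqrt{6}\right) - 11 = \left(-66 + 12 \sqrt{6}\right) - 11 = -77 + 12 \sqrt{6}$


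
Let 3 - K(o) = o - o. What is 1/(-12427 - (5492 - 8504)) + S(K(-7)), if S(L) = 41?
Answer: 386014/9415 ≈ 41.000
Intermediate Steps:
K(o) = 3 (K(o) = 3 - (o - o) = 3 - 1*0 = 3 + 0 = 3)
1/(-12427 - (5492 - 8504)) + S(K(-7)) = 1/(-12427 - (5492 - 8504)) + 41 = 1/(-12427 - 1*(-3012)) + 41 = 1/(-12427 + 3012) + 41 = 1/(-9415) + 41 = -1/9415 + 41 = 386014/9415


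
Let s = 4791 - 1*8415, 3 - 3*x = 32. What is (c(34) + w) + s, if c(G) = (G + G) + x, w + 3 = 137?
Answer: -10295/3 ≈ -3431.7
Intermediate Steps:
x = -29/3 (x = 1 - ⅓*32 = 1 - 32/3 = -29/3 ≈ -9.6667)
w = 134 (w = -3 + 137 = 134)
c(G) = -29/3 + 2*G (c(G) = (G + G) - 29/3 = 2*G - 29/3 = -29/3 + 2*G)
s = -3624 (s = 4791 - 8415 = -3624)
(c(34) + w) + s = ((-29/3 + 2*34) + 134) - 3624 = ((-29/3 + 68) + 134) - 3624 = (175/3 + 134) - 3624 = 577/3 - 3624 = -10295/3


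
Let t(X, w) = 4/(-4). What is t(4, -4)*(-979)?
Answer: 979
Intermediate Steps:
t(X, w) = -1 (t(X, w) = 4*(-1/4) = -1)
t(4, -4)*(-979) = -1*(-979) = 979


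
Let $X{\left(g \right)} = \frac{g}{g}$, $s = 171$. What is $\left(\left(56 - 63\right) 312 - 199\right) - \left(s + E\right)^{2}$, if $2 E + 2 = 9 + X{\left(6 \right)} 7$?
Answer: $-34067$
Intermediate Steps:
$X{\left(g \right)} = 1$
$E = 7$ ($E = -1 + \frac{9 + 1 \cdot 7}{2} = -1 + \frac{9 + 7}{2} = -1 + \frac{1}{2} \cdot 16 = -1 + 8 = 7$)
$\left(\left(56 - 63\right) 312 - 199\right) - \left(s + E\right)^{2} = \left(\left(56 - 63\right) 312 - 199\right) - \left(171 + 7\right)^{2} = \left(\left(56 - 63\right) 312 - 199\right) - 178^{2} = \left(\left(-7\right) 312 - 199\right) - 31684 = \left(-2184 - 199\right) - 31684 = -2383 - 31684 = -34067$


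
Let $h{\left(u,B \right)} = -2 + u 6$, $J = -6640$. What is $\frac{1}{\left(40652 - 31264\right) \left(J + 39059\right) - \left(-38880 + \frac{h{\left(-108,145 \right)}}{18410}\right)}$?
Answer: $\frac{1841}{560379140197} \approx 3.2853 \cdot 10^{-9}$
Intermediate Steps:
$h{\left(u,B \right)} = -2 + 6 u$
$\frac{1}{\left(40652 - 31264\right) \left(J + 39059\right) - \left(-38880 + \frac{h{\left(-108,145 \right)}}{18410}\right)} = \frac{1}{\left(40652 - 31264\right) \left(-6640 + 39059\right) + \left(38880 - \frac{-2 + 6 \left(-108\right)}{18410}\right)} = \frac{1}{9388 \cdot 32419 + \left(38880 - \left(-2 - 648\right) \frac{1}{18410}\right)} = \frac{1}{304349572 + \left(38880 - \left(-650\right) \frac{1}{18410}\right)} = \frac{1}{304349572 + \left(38880 - - \frac{65}{1841}\right)} = \frac{1}{304349572 + \left(38880 + \frac{65}{1841}\right)} = \frac{1}{304349572 + \frac{71578145}{1841}} = \frac{1}{\frac{560379140197}{1841}} = \frac{1841}{560379140197}$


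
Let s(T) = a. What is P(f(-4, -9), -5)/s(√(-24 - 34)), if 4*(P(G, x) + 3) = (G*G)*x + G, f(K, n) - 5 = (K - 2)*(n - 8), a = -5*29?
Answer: 5715/58 ≈ 98.534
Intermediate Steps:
a = -145
f(K, n) = 5 + (-8 + n)*(-2 + K) (f(K, n) = 5 + (K - 2)*(n - 8) = 5 + (-2 + K)*(-8 + n) = 5 + (-8 + n)*(-2 + K))
P(G, x) = -3 + G/4 + x*G²/4 (P(G, x) = -3 + ((G*G)*x + G)/4 = -3 + (G²*x + G)/4 = -3 + (x*G² + G)/4 = -3 + (G + x*G²)/4 = -3 + (G/4 + x*G²/4) = -3 + G/4 + x*G²/4)
s(T) = -145
P(f(-4, -9), -5)/s(√(-24 - 34)) = (-3 + (21 - 8*(-4) - 2*(-9) - 4*(-9))/4 + (¼)*(-5)*(21 - 8*(-4) - 2*(-9) - 4*(-9))²)/(-145) = (-3 + (21 + 32 + 18 + 36)/4 + (¼)*(-5)*(21 + 32 + 18 + 36)²)*(-1/145) = (-3 + (¼)*107 + (¼)*(-5)*107²)*(-1/145) = (-3 + 107/4 + (¼)*(-5)*11449)*(-1/145) = (-3 + 107/4 - 57245/4)*(-1/145) = -28575/2*(-1/145) = 5715/58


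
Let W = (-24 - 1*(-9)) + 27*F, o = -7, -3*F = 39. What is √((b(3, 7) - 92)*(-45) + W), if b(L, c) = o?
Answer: √4089 ≈ 63.945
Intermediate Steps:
F = -13 (F = -⅓*39 = -13)
b(L, c) = -7
W = -366 (W = (-24 - 1*(-9)) + 27*(-13) = (-24 + 9) - 351 = -15 - 351 = -366)
√((b(3, 7) - 92)*(-45) + W) = √((-7 - 92)*(-45) - 366) = √(-99*(-45) - 366) = √(4455 - 366) = √4089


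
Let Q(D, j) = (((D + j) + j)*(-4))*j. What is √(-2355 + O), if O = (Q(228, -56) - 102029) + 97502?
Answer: √19102 ≈ 138.21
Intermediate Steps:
Q(D, j) = j*(-8*j - 4*D) (Q(D, j) = ((D + 2*j)*(-4))*j = (-8*j - 4*D)*j = j*(-8*j - 4*D))
O = 21457 (O = (-4*(-56)*(228 + 2*(-56)) - 102029) + 97502 = (-4*(-56)*(228 - 112) - 102029) + 97502 = (-4*(-56)*116 - 102029) + 97502 = (25984 - 102029) + 97502 = -76045 + 97502 = 21457)
√(-2355 + O) = √(-2355 + 21457) = √19102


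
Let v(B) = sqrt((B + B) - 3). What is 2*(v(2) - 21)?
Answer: -40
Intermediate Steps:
v(B) = sqrt(-3 + 2*B) (v(B) = sqrt(2*B - 3) = sqrt(-3 + 2*B))
2*(v(2) - 21) = 2*(sqrt(-3 + 2*2) - 21) = 2*(sqrt(-3 + 4) - 21) = 2*(sqrt(1) - 21) = 2*(1 - 21) = 2*(-20) = -40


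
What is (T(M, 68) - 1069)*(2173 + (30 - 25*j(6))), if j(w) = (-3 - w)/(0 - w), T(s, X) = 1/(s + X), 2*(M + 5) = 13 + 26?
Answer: -763914773/330 ≈ -2.3149e+6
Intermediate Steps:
M = 29/2 (M = -5 + (13 + 26)/2 = -5 + (½)*39 = -5 + 39/2 = 29/2 ≈ 14.500)
T(s, X) = 1/(X + s)
j(w) = -(-3 - w)/w (j(w) = (-3 - w)/((-w)) = (-3 - w)*(-1/w) = -(-3 - w)/w)
(T(M, 68) - 1069)*(2173 + (30 - 25*j(6))) = (1/(68 + 29/2) - 1069)*(2173 + (30 - 25*(3 + 6)/6)) = (1/(165/2) - 1069)*(2173 + (30 - 25*9/6)) = (2/165 - 1069)*(2173 + (30 - 25*3/2)) = -176383*(2173 + (30 - 75/2))/165 = -176383*(2173 - 15/2)/165 = -176383/165*4331/2 = -763914773/330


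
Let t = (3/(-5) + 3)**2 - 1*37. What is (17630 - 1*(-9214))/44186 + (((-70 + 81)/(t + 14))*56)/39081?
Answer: 32248391606/53161789389 ≈ 0.60661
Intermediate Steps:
t = -781/25 (t = (3*(-1/5) + 3)**2 - 37 = (-3/5 + 3)**2 - 37 = (12/5)**2 - 37 = 144/25 - 37 = -781/25 ≈ -31.240)
(17630 - 1*(-9214))/44186 + (((-70 + 81)/(t + 14))*56)/39081 = (17630 - 1*(-9214))/44186 + (((-70 + 81)/(-781/25 + 14))*56)/39081 = (17630 + 9214)*(1/44186) + ((11/(-431/25))*56)*(1/39081) = 26844*(1/44186) + ((11*(-25/431))*56)*(1/39081) = 13422/22093 - 275/431*56*(1/39081) = 13422/22093 - 15400/431*1/39081 = 13422/22093 - 2200/2406273 = 32248391606/53161789389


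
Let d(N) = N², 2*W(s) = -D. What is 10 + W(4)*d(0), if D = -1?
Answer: 10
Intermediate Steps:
W(s) = ½ (W(s) = (-1*(-1))/2 = (½)*1 = ½)
10 + W(4)*d(0) = 10 + (½)*0² = 10 + (½)*0 = 10 + 0 = 10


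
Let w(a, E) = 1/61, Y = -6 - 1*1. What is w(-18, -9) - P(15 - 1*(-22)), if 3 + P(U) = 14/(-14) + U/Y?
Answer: 3972/427 ≈ 9.3021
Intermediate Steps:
Y = -7 (Y = -6 - 1 = -7)
w(a, E) = 1/61
P(U) = -4 - U/7 (P(U) = -3 + (14/(-14) + U/(-7)) = -3 + (14*(-1/14) + U*(-⅐)) = -3 + (-1 - U/7) = -4 - U/7)
w(-18, -9) - P(15 - 1*(-22)) = 1/61 - (-4 - (15 - 1*(-22))/7) = 1/61 - (-4 - (15 + 22)/7) = 1/61 - (-4 - ⅐*37) = 1/61 - (-4 - 37/7) = 1/61 - 1*(-65/7) = 1/61 + 65/7 = 3972/427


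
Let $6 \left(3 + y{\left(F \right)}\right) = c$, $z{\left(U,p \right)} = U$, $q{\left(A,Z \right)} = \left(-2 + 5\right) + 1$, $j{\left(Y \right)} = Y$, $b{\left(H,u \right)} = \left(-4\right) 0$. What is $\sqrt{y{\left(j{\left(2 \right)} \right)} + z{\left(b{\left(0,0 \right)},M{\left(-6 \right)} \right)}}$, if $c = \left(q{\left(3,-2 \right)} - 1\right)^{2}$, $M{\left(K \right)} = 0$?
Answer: $\frac{i \sqrt{6}}{2} \approx 1.2247 i$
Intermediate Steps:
$b{\left(H,u \right)} = 0$
$q{\left(A,Z \right)} = 4$ ($q{\left(A,Z \right)} = 3 + 1 = 4$)
$c = 9$ ($c = \left(4 - 1\right)^{2} = 3^{2} = 9$)
$y{\left(F \right)} = - \frac{3}{2}$ ($y{\left(F \right)} = -3 + \frac{1}{6} \cdot 9 = -3 + \frac{3}{2} = - \frac{3}{2}$)
$\sqrt{y{\left(j{\left(2 \right)} \right)} + z{\left(b{\left(0,0 \right)},M{\left(-6 \right)} \right)}} = \sqrt{- \frac{3}{2} + 0} = \sqrt{- \frac{3}{2}} = \frac{i \sqrt{6}}{2}$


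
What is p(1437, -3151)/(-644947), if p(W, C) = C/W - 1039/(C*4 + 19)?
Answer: 12720764/3887879179605 ≈ 3.2719e-6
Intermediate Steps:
p(W, C) = -1039/(19 + 4*C) + C/W (p(W, C) = C/W - 1039/(4*C + 19) = C/W - 1039/(19 + 4*C) = -1039/(19 + 4*C) + C/W)
p(1437, -3151)/(-644947) = ((-1039*1437 + 4*(-3151)**2 + 19*(-3151))/(1437*(19 + 4*(-3151))))/(-644947) = ((-1493043 + 4*9928801 - 59869)/(1437*(19 - 12604)))*(-1/644947) = ((1/1437)*(-1493043 + 39715204 - 59869)/(-12585))*(-1/644947) = ((1/1437)*(-1/12585)*38162292)*(-1/644947) = -12720764/6028215*(-1/644947) = 12720764/3887879179605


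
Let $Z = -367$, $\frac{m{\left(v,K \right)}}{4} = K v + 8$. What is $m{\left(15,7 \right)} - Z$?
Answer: $819$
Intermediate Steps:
$m{\left(v,K \right)} = 32 + 4 K v$ ($m{\left(v,K \right)} = 4 \left(K v + 8\right) = 4 \left(8 + K v\right) = 32 + 4 K v$)
$m{\left(15,7 \right)} - Z = \left(32 + 4 \cdot 7 \cdot 15\right) - -367 = \left(32 + 420\right) + 367 = 452 + 367 = 819$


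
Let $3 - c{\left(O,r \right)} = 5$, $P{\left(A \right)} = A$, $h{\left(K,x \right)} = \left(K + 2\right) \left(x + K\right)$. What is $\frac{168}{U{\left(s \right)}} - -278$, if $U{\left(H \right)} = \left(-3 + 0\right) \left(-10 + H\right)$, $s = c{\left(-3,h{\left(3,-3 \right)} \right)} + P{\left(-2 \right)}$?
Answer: $282$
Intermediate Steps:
$h{\left(K,x \right)} = \left(2 + K\right) \left(K + x\right)$
$c{\left(O,r \right)} = -2$ ($c{\left(O,r \right)} = 3 - 5 = -2$)
$s = -4$ ($s = -2 - 2 = -4$)
$U{\left(H \right)} = 30 - 3 H$ ($U{\left(H \right)} = - 3 \left(-10 + H\right) = 30 - 3 H$)
$\frac{168}{U{\left(s \right)}} - -278 = \frac{168}{30 - -12} - -278 = \frac{168}{30 + 12} + 278 = \frac{168}{42} + 278 = 168 \cdot \frac{1}{42} + 278 = 4 + 278 = 282$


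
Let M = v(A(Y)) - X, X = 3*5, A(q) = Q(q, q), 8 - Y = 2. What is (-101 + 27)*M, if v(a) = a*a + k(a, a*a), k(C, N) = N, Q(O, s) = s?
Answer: -4218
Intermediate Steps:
Y = 6 (Y = 8 - 1*2 = 8 - 2 = 6)
A(q) = q
v(a) = 2*a² (v(a) = a*a + a*a = a² + a² = 2*a²)
X = 15
M = 57 (M = 2*6² - 1*15 = 2*36 - 15 = 72 - 15 = 57)
(-101 + 27)*M = (-101 + 27)*57 = -74*57 = -4218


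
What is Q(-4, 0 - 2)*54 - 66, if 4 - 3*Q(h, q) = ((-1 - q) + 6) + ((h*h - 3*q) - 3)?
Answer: -462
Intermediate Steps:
Q(h, q) = 2/3 - h**2/3 + 4*q/3 (Q(h, q) = 4/3 - (((-1 - q) + 6) + ((h*h - 3*q) - 3))/3 = 4/3 - ((5 - q) + ((h**2 - 3*q) - 3))/3 = 4/3 - ((5 - q) + (-3 + h**2 - 3*q))/3 = 4/3 - (2 + h**2 - 4*q)/3 = 4/3 + (-2/3 - h**2/3 + 4*q/3) = 2/3 - h**2/3 + 4*q/3)
Q(-4, 0 - 2)*54 - 66 = (2/3 - 1/3*(-4)**2 + 4*(0 - 2)/3)*54 - 66 = (2/3 - 1/3*16 + (4/3)*(-2))*54 - 66 = (2/3 - 16/3 - 8/3)*54 - 66 = -22/3*54 - 66 = -396 - 66 = -462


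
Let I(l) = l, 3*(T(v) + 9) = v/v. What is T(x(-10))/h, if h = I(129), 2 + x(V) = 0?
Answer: -26/387 ≈ -0.067183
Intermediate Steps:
x(V) = -2 (x(V) = -2 + 0 = -2)
T(v) = -26/3 (T(v) = -9 + (v/v)/3 = -9 + (⅓)*1 = -9 + ⅓ = -26/3)
h = 129
T(x(-10))/h = -26/3/129 = -26/3*1/129 = -26/387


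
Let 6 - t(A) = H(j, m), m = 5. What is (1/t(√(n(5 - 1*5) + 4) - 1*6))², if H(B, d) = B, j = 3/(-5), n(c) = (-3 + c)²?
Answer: 25/1089 ≈ 0.022957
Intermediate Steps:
j = -⅗ (j = 3*(-⅕) = -⅗ ≈ -0.60000)
t(A) = 33/5 (t(A) = 6 - 1*(-⅗) = 6 + ⅗ = 33/5)
(1/t(√(n(5 - 1*5) + 4) - 1*6))² = (1/(33/5))² = (5/33)² = 25/1089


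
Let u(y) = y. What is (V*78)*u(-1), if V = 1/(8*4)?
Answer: -39/16 ≈ -2.4375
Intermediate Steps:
V = 1/32 ≈ 0.031250
(V*78)*u(-1) = ((1/32)*78)*(-1) = (39/16)*(-1) = -39/16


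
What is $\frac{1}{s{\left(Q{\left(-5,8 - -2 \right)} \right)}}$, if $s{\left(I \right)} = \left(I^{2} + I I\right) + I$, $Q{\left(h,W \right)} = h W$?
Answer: $\frac{1}{4950} \approx 0.00020202$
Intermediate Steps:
$Q{\left(h,W \right)} = W h$
$s{\left(I \right)} = I + 2 I^{2}$ ($s{\left(I \right)} = \left(I^{2} + I^{2}\right) + I = 2 I^{2} + I = I + 2 I^{2}$)
$\frac{1}{s{\left(Q{\left(-5,8 - -2 \right)} \right)}} = \frac{1}{\left(8 - -2\right) \left(-5\right) \left(1 + 2 \left(8 - -2\right) \left(-5\right)\right)} = \frac{1}{\left(8 + 2\right) \left(-5\right) \left(1 + 2 \left(8 + 2\right) \left(-5\right)\right)} = \frac{1}{10 \left(-5\right) \left(1 + 2 \cdot 10 \left(-5\right)\right)} = \frac{1}{\left(-50\right) \left(1 + 2 \left(-50\right)\right)} = \frac{1}{\left(-50\right) \left(1 - 100\right)} = \frac{1}{\left(-50\right) \left(-99\right)} = \frac{1}{4950}$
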